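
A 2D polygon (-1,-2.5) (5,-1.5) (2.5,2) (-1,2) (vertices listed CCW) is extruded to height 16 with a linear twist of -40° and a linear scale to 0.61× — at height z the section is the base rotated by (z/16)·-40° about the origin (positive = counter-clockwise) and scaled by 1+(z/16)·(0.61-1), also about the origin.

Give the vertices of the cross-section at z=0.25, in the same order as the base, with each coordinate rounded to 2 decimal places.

Cross-section at z=0.25: (-1.02,-2.47) (4.95,-1.54) (2.51,1.96) (-0.97,2.00)

t = z/height = 0.25/16 = 0.015625
s = 1 + (scale-1)·z/height = 1 + (0.61-1)·0.25/16 = 0.993906
θ = twist·z/height = -40°·0.25/16 = -0.6250° = -0.010908 rad
cos θ = 0.999941, sin θ = -0.010908 (intermediates below are computed at full precision and shown rounded to 5 d.p.)
v1: (-1,-2.5) → rotate → (-1.02721,-2.48894) → ×s → (-1.02095,-2.47378) → (-1.02,-2.47)
v2: (5,-1.5) → rotate → (4.98334,-1.55445) → ×s → (4.95297,-1.54498) → (4.95,-1.54)
v3: (2.5,2) → rotate → (2.52167,1.97261) → ×s → (2.50630,1.96059) → (2.51,1.96)
v4: (-1,2) → rotate → (-0.97812,2.01079) → ×s → (-0.97216,1.99854) → (-0.97,2.00)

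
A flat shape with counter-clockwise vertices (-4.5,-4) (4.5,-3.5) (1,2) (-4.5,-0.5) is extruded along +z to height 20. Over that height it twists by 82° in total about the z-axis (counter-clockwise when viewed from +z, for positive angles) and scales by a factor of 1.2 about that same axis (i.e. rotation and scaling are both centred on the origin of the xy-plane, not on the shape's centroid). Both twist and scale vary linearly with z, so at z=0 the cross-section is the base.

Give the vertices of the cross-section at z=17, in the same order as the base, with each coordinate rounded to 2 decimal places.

t = z/height = 17/20 = 0.85
s = 1 + (scale-1)·z/height = 1 + (1.2-1)·17/20 = 1.170000
θ = twist·z/height = 82°·17/20 = 69.7000° = 1.216494 rad
cos θ = 0.346936, sin θ = 0.937889 (intermediates below are computed at full precision and shown rounded to 5 d.p.)
v1: (-4.5,-4) → rotate → (2.19035,-5.60824) → ×s → (2.56270,-6.56164) → (2.56,-6.56)
v2: (4.5,-3.5) → rotate → (4.84382,3.00623) → ×s → (5.66727,3.51728) → (5.67,3.52)
v3: (1,2) → rotate → (-1.52884,1.63176) → ×s → (-1.78875,1.90916) → (-1.79,1.91)
v4: (-4.5,-0.5) → rotate → (-1.09227,-4.39397) → ×s → (-1.27795,-5.14094) → (-1.28,-5.14)

Cross-section at z=17: (2.56,-6.56) (5.67,3.52) (-1.79,1.91) (-1.28,-5.14)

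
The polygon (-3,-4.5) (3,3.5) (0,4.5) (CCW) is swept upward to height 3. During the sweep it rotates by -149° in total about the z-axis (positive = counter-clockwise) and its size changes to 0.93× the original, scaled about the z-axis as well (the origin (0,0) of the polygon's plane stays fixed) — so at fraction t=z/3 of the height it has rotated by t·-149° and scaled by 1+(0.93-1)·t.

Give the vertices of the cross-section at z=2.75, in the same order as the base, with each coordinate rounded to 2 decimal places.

Cross-section at z=2.75: (-0.86,4.99) (0.21,-4.31) (2.89,-3.06)

t = z/height = 2.75/3 = 0.916667
s = 1 + (scale-1)·z/height = 1 + (0.93-1)·2.75/3 = 0.935833
θ = twist·z/height = -149°·2.75/3 = -136.5833° = -2.383829 rad
cos θ = -0.726375, sin θ = -0.687299 (intermediates below are computed at full precision and shown rounded to 5 d.p.)
v1: (-3,-4.5) → rotate → (-0.91372,5.33058) → ×s → (-0.85509,4.98854) → (-0.86,4.99)
v2: (3,3.5) → rotate → (0.22642,-4.60421) → ×s → (0.21189,-4.30877) → (0.21,-4.31)
v3: (0,4.5) → rotate → (3.09284,-3.26869) → ×s → (2.89439,-3.05895) → (2.89,-3.06)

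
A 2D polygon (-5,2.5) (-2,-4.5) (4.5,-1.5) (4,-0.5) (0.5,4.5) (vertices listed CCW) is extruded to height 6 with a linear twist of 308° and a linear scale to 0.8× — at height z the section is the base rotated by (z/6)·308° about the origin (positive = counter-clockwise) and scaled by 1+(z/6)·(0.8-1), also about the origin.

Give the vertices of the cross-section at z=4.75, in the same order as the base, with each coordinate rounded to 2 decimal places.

t = z/height = 4.75/6 = 0.791667
s = 1 + (scale-1)·z/height = 1 + (0.8-1)·4.75/6 = 0.841667
θ = twist·z/height = 308°·4.75/6 = 243.8333° = 4.255694 rad
cos θ = -0.440984, sin θ = -0.897515 (intermediates below are computed at full precision and shown rounded to 5 d.p.)
v1: (-5,2.5) → rotate → (4.44871,3.38512) → ×s → (3.74433,2.84914) → (3.74,2.85)
v2: (-2,-4.5) → rotate → (-3.15685,3.77946) → ×s → (-2.65702,3.18104) → (-2.66,3.18)
v3: (4.5,-1.5) → rotate → (-3.33070,-3.37734) → ×s → (-2.80334,-2.84260) → (-2.80,-2.84)
v4: (4,-0.5) → rotate → (-2.21269,-3.36957) → ×s → (-1.86235,-2.83605) → (-1.86,-2.84)
v5: (0.5,4.5) → rotate → (3.81833,-2.43318) → ×s → (3.21376,-2.04793) → (3.21,-2.05)

Cross-section at z=4.75: (3.74,2.85) (-2.66,3.18) (-2.80,-2.84) (-1.86,-2.84) (3.21,-2.05)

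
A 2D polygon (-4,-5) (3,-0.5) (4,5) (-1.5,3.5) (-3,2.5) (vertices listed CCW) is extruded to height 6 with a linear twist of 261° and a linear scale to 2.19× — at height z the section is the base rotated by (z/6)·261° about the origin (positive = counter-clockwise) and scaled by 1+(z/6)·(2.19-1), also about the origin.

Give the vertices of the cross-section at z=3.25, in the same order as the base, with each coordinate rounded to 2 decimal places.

t = z/height = 3.25/6 = 0.541667
s = 1 + (scale-1)·z/height = 1 + (2.19-1)·3.25/6 = 1.644583
θ = twist·z/height = 261°·3.25/6 = 141.3750° = 2.467459 rad
cos θ = -0.781248, sin θ = 0.624221 (intermediates below are computed at full precision and shown rounded to 5 d.p.)
v1: (-4,-5) → rotate → (6.24610,1.40936) → ×s → (10.27222,2.31781) → (10.27,2.32)
v2: (3,-0.5) → rotate → (-2.03163,2.26329) → ×s → (-3.34119,3.72216) → (-3.34,3.72)
v3: (4,5) → rotate → (-6.24610,-1.40936) → ×s → (-10.27222,-2.31781) → (-10.27,-2.32)
v4: (-1.5,3.5) → rotate → (-1.01290,-3.67070) → ×s → (-1.66580,-6.03677) → (-1.67,-6.04)
v5: (-3,2.5) → rotate → (0.78319,-3.82578) → ×s → (1.28803,-6.29182) → (1.29,-6.29)

Cross-section at z=3.25: (10.27,2.32) (-3.34,3.72) (-10.27,-2.32) (-1.67,-6.04) (1.29,-6.29)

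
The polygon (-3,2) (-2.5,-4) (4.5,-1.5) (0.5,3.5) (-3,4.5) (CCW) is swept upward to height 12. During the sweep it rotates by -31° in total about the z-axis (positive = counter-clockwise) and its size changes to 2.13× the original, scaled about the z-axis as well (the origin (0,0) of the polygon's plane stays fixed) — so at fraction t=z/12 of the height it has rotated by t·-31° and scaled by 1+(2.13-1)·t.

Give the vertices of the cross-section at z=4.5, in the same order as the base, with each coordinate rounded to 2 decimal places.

Cross-section at z=4.5: (-3.61,3.65) (-4.63,-4.86) (5.85,-3.38) (1.70,4.74) (-2.89,7.14)

t = z/height = 4.5/12 = 0.375
s = 1 + (scale-1)·z/height = 1 + (2.13-1)·4.5/12 = 1.423750
θ = twist·z/height = -31°·4.5/12 = -11.6250° = -0.202895 rad
cos θ = 0.979487, sin θ = -0.201505 (intermediates below are computed at full precision and shown rounded to 5 d.p.)
v1: (-3,2) → rotate → (-2.53545,2.56349) → ×s → (-3.60985,3.64977) → (-3.61,3.65)
v2: (-2.5,-4) → rotate → (-3.25474,-3.41419) → ×s → (-4.63394,-4.86095) → (-4.63,-4.86)
v3: (4.5,-1.5) → rotate → (4.10544,-2.37601) → ×s → (5.84511,-3.38284) → (5.85,-3.38)
v4: (0.5,3.5) → rotate → (1.19501,3.32745) → ×s → (1.70140,4.73746) → (1.70,4.74)
v5: (-3,4.5) → rotate → (-2.03169,5.01221) → ×s → (-2.89262,7.13613) → (-2.89,7.14)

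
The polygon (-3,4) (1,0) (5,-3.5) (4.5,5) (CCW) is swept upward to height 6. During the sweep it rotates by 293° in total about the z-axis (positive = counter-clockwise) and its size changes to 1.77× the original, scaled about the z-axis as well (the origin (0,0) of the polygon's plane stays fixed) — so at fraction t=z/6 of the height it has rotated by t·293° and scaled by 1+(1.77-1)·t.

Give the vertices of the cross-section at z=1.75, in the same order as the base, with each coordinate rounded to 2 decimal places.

t = z/height = 1.75/6 = 0.291667
s = 1 + (scale-1)·z/height = 1 + (1.77-1)·1.75/6 = 1.224583
θ = twist·z/height = 293°·1.75/6 = 85.4583° = 1.491529 rad
cos θ = 0.079184, sin θ = 0.996860 (intermediates below are computed at full precision and shown rounded to 5 d.p.)
v1: (-3,4) → rotate → (-4.22499,-2.67384) → ×s → (-5.17386,-3.27434) → (-5.17,-3.27)
v2: (1,0) → rotate → (0.07918,0.99686) → ×s → (0.09697,1.22074) → (0.10,1.22)
v3: (5,-3.5) → rotate → (3.88493,4.70716) → ×s → (4.75742,5.76430) → (4.76,5.76)
v4: (4.5,5) → rotate → (-4.62797,4.88179) → ×s → (-5.66734,5.97816) → (-5.67,5.98)

Cross-section at z=1.75: (-5.17,-3.27) (0.10,1.22) (4.76,5.76) (-5.67,5.98)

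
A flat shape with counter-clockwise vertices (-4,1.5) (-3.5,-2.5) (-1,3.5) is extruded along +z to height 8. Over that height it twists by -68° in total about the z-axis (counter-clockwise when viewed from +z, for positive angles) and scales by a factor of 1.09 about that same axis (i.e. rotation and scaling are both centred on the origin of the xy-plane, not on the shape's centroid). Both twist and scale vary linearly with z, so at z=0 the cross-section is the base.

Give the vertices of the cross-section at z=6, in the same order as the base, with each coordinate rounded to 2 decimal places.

t = z/height = 6/8 = 0.75
s = 1 + (scale-1)·z/height = 1 + (1.09-1)·6/8 = 1.067500
θ = twist·z/height = -68°·6/8 = -51.0000° = -0.890118 rad
cos θ = 0.629320, sin θ = -0.777146 (intermediates below are computed at full precision and shown rounded to 5 d.p.)
v1: (-4,1.5) → rotate → (-1.35156,4.05256) → ×s → (-1.44279,4.32611) → (-1.44,4.33)
v2: (-3.5,-2.5) → rotate → (-4.14549,1.14671) → ×s → (-4.42531,1.22411) → (-4.43,1.22)
v3: (-1,3.5) → rotate → (2.09069,2.97977) → ×s → (2.23181,3.18090) → (2.23,3.18)

Cross-section at z=6: (-1.44,4.33) (-4.43,1.22) (2.23,3.18)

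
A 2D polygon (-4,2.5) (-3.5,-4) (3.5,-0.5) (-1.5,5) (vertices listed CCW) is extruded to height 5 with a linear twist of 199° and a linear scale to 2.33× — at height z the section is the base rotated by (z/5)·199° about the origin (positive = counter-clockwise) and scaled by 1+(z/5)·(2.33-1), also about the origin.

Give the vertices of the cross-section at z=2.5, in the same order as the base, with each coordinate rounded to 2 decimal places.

Cross-section at z=2.5: (-3.01,-7.26) (7.53,-4.65) (-0.14,5.88) (-7.80,-3.84)

t = z/height = 2.5/5 = 0.5
s = 1 + (scale-1)·z/height = 1 + (2.33-1)·2.5/5 = 1.665000
θ = twist·z/height = 199°·2.5/5 = 99.5000° = 1.736603 rad
cos θ = -0.165048, sin θ = 0.986286 (intermediates below are computed at full precision and shown rounded to 5 d.p.)
v1: (-4,2.5) → rotate → (-1.80552,-4.35776) → ×s → (-3.00620,-7.25567) → (-3.01,-7.26)
v2: (-3.5,-4) → rotate → (4.52281,-2.79181) → ×s → (7.53048,-4.64836) → (7.53,-4.65)
v3: (3.5,-0.5) → rotate → (-0.08452,3.53452) → ×s → (-0.14073,5.88498) → (-0.14,5.88)
v4: (-1.5,5) → rotate → (-4.68386,-2.30467) → ×s → (-7.79862,-3.83727) → (-7.80,-3.84)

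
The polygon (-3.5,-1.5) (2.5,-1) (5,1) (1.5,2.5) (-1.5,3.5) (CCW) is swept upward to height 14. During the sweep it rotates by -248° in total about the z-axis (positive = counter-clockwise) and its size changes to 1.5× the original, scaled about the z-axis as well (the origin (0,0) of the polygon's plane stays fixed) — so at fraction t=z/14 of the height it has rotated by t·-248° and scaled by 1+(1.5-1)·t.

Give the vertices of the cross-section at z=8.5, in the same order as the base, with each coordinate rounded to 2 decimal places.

t = z/height = 8.5/14 = 0.607143
s = 1 + (scale-1)·z/height = 1 + (1.5-1)·8.5/14 = 1.303571
θ = twist·z/height = -248°·8.5/14 = -150.5714° = -2.627967 rad
cos θ = -0.870969, sin θ = -0.491338 (intermediates below are computed at full precision and shown rounded to 5 d.p.)
v1: (-3.5,-1.5) → rotate → (2.31138,3.02614) → ×s → (3.01305,3.94479) → (3.01,3.94)
v2: (2.5,-1) → rotate → (-2.66876,-0.35738) → ×s → (-3.47892,-0.46587) → (-3.48,-0.47)
v3: (5,1) → rotate → (-3.86351,-3.32766) → ×s → (-5.03636,-4.33784) → (-5.04,-4.34)
v4: (1.5,2.5) → rotate → (-0.07811,-2.91443) → ×s → (-0.10182,-3.79917) → (-0.10,-3.80)
v5: (-1.5,3.5) → rotate → (3.02614,-2.31138) → ×s → (3.94479,-3.01305) → (3.94,-3.01)

Cross-section at z=8.5: (3.01,3.94) (-3.48,-0.47) (-5.04,-4.34) (-0.10,-3.80) (3.94,-3.01)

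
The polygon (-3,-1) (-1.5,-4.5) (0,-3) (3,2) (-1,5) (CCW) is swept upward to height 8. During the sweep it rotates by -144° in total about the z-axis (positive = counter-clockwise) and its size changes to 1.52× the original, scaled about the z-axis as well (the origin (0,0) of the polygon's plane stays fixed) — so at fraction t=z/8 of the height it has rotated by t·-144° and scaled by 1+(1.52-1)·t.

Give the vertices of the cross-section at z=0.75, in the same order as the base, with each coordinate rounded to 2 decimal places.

t = z/height = 0.75/8 = 0.09375
s = 1 + (scale-1)·z/height = 1 + (1.52-1)·0.75/8 = 1.048750
θ = twist·z/height = -144°·0.75/8 = -13.5000° = -0.235619 rad
cos θ = 0.972370, sin θ = -0.233445 (intermediates below are computed at full precision and shown rounded to 5 d.p.)
v1: (-3,-1) → rotate → (-3.15056,-0.27203) → ×s → (-3.30414,-0.28530) → (-3.30,-0.29)
v2: (-1.5,-4.5) → rotate → (-2.50906,-4.02550) → ×s → (-2.63138,-4.22174) → (-2.63,-4.22)
v3: (0,-3) → rotate → (-0.70034,-2.91711) → ×s → (-0.73448,-3.05932) → (-0.73,-3.06)
v4: (3,2) → rotate → (3.38400,1.24440) → ×s → (3.54897,1.30507) → (3.55,1.31)
v5: (-1,5) → rotate → (0.19486,5.09529) → ×s → (0.20436,5.34369) → (0.20,5.34)

Cross-section at z=0.75: (-3.30,-0.29) (-2.63,-4.22) (-0.73,-3.06) (3.55,1.31) (0.20,5.34)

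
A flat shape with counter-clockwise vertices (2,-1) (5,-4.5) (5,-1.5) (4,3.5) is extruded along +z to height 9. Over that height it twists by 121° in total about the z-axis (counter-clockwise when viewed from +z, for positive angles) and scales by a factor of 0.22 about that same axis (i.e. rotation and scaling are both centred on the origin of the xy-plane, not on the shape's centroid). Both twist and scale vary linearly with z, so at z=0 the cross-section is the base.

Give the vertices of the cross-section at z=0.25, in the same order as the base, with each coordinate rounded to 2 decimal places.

Cross-section at z=0.25: (2.01,-0.86) (5.14,-4.11) (4.97,-1.18) (3.71,3.65)

t = z/height = 0.25/9 = 0.0277778
s = 1 + (scale-1)·z/height = 1 + (0.22-1)·0.25/9 = 0.978333
θ = twist·z/height = 121°·0.25/9 = 3.3611° = 0.058662 rad
cos θ = 0.998280, sin θ = 0.058629 (intermediates below are computed at full precision and shown rounded to 5 d.p.)
v1: (2,-1) → rotate → (2.05519,-0.88102) → ×s → (2.01066,-0.86193) → (2.01,-0.86)
v2: (5,-4.5) → rotate → (5.25523,-4.19912) → ×s → (5.14137,-4.10813) → (5.14,-4.11)
v3: (5,-1.5) → rotate → (5.07934,-1.20428) → ×s → (4.96929,-1.17818) → (4.97,-1.18)
v4: (4,3.5) → rotate → (3.78792,3.72849) → ×s → (3.70585,3.64771) → (3.71,3.65)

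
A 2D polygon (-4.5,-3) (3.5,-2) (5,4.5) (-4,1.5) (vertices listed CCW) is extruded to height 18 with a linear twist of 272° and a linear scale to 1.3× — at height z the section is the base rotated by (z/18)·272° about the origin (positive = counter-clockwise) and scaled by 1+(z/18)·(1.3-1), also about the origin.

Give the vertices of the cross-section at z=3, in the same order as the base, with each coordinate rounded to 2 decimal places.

t = z/height = 3/18 = 0.166667
s = 1 + (scale-1)·z/height = 1 + (1.3-1)·3/18 = 1.050000
θ = twist·z/height = 272°·3/18 = 45.3333° = 0.791216 rad
cos θ = 0.702981, sin θ = 0.711209 (intermediates below are computed at full precision and shown rounded to 5 d.p.)
v1: (-4.5,-3) → rotate → (-1.02979,-5.30938) → ×s → (-1.08128,-5.57485) → (-1.08,-5.57)
v2: (3.5,-2) → rotate → (3.88285,1.08327) → ×s → (4.07699,1.13743) → (4.08,1.14)
v3: (5,4.5) → rotate → (0.31447,6.71946) → ×s → (0.33019,7.05543) → (0.33,7.06)
v4: (-4,1.5) → rotate → (-3.87874,-1.79036) → ×s → (-4.07267,-1.87988) → (-4.07,-1.88)

Cross-section at z=3: (-1.08,-5.57) (4.08,1.14) (0.33,7.06) (-4.07,-1.88)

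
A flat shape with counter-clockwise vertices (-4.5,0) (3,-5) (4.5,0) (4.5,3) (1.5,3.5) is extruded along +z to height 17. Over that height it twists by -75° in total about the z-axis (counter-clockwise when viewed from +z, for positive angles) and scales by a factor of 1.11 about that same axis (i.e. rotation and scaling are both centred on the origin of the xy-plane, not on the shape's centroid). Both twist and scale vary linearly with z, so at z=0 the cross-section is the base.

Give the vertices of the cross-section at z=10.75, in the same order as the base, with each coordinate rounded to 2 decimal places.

t = z/height = 10.75/17 = 0.632353
s = 1 + (scale-1)·z/height = 1 + (1.11-1)·10.75/17 = 1.069559
θ = twist·z/height = -75°·10.75/17 = -47.4265° = -0.827748 rad
cos θ = 0.676536, sin θ = -0.736410 (intermediates below are computed at full precision and shown rounded to 5 d.p.)
v1: (-4.5,0) → rotate → (-3.04441,3.31384) → ×s → (-3.25618,3.54435) → (-3.26,3.54)
v2: (3,-5) → rotate → (-1.65244,-5.59191) → ×s → (-1.76738,-5.98087) → (-1.77,-5.98)
v3: (4.5,0) → rotate → (3.04441,-3.31384) → ×s → (3.25618,-3.54435) → (3.26,-3.54)
v4: (4.5,3) → rotate → (5.25364,-1.28424) → ×s → (5.61908,-1.37357) → (5.62,-1.37)
v5: (1.5,3.5) → rotate → (3.59224,1.26326) → ×s → (3.84211,1.35113) → (3.84,1.35)

Cross-section at z=10.75: (-3.26,3.54) (-1.77,-5.98) (3.26,-3.54) (5.62,-1.37) (3.84,1.35)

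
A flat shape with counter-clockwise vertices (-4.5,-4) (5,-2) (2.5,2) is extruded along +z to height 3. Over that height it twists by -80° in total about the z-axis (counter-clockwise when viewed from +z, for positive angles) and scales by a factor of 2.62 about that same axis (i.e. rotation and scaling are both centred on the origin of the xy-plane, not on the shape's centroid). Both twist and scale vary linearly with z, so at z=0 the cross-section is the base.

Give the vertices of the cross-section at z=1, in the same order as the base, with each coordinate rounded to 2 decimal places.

t = z/height = 1/3 = 0.333333
s = 1 + (scale-1)·z/height = 1 + (2.62-1)·1/3 = 1.540000
θ = twist·z/height = -80°·1/3 = -26.6667° = -0.465421 rad
cos θ = 0.893633, sin θ = -0.448799 (intermediates below are computed at full precision and shown rounded to 5 d.p.)
v1: (-4.5,-4) → rotate → (-5.81654,-1.55493) → ×s → (-8.95748,-2.39460) → (-8.96,-2.39)
v2: (5,-2) → rotate → (3.57056,-4.03126) → ×s → (5.49867,-6.20814) → (5.50,-6.21)
v3: (2.5,2) → rotate → (3.13168,0.66527) → ×s → (4.82279,1.02451) → (4.82,1.02)

Cross-section at z=1: (-8.96,-2.39) (5.50,-6.21) (4.82,1.02)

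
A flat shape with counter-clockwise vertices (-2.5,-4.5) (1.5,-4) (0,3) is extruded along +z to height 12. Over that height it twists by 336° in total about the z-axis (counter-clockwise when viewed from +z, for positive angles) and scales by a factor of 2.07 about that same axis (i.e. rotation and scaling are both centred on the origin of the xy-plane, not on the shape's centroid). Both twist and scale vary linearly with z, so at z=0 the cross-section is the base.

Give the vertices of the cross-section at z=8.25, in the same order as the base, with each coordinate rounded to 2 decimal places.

Cross-section at z=8.25: (-3.34,8.29) (-7.03,2.35) (4.05,-3.28)

t = z/height = 8.25/12 = 0.6875
s = 1 + (scale-1)·z/height = 1 + (2.07-1)·8.25/12 = 1.735625
θ = twist·z/height = 336°·8.25/12 = 231.0000° = 4.031711 rad
cos θ = -0.629320, sin θ = -0.777146 (intermediates below are computed at full precision and shown rounded to 5 d.p.)
v1: (-2.5,-4.5) → rotate → (-1.92386,4.77481) → ×s → (-3.33909,8.28727) → (-3.34,8.29)
v2: (1.5,-4) → rotate → (-4.05256,1.35156) → ×s → (-7.03373,2.34581) → (-7.03,2.35)
v3: (0,3) → rotate → (2.33144,-1.88796) → ×s → (4.04650,-3.27679) → (4.05,-3.28)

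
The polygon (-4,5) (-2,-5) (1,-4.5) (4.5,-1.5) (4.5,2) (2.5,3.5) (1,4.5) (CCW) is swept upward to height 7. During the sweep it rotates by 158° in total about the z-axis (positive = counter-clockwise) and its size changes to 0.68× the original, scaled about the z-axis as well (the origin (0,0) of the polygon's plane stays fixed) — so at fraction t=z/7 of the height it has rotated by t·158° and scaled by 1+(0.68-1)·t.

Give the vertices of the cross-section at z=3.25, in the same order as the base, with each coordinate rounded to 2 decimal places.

Cross-section at z=3.25: (-5.05,-2.04) (3.59,-2.85) (3.91,-0.28) (2.32,3.31) (-0.53,4.16) (-2.25,2.89) (-3.43,1.91)

t = z/height = 3.25/7 = 0.464286
s = 1 + (scale-1)·z/height = 1 + (0.68-1)·3.25/7 = 0.851429
θ = twist·z/height = 158°·3.25/7 = 73.3571° = 1.280324 rad
cos θ = 0.286405, sin θ = 0.958109 (intermediates below are computed at full precision and shown rounded to 5 d.p.)
v1: (-4,5) → rotate → (-5.93616,-2.40041) → ×s → (-5.05422,-2.04378) → (-5.05,-2.04)
v2: (-2,-5) → rotate → (4.21773,-3.34824) → ×s → (3.59110,-2.85079) → (3.59,-2.85)
v3: (1,-4.5) → rotate → (4.59789,-0.33071) → ×s → (3.91478,-0.28158) → (3.91,-0.28)
v4: (4.5,-1.5) → rotate → (2.72599,3.88188) → ×s → (2.32098,3.30514) → (2.32,3.31)
v5: (4.5,2) → rotate → (-0.62739,4.88430) → ×s → (-0.53418,4.15863) → (-0.53,4.16)
v6: (2.5,3.5) → rotate → (-2.63737,3.39769) → ×s → (-2.24553,2.89289) → (-2.25,2.89)
v7: (1,4.5) → rotate → (-4.02508,2.24693) → ×s → (-3.42707,1.91310) → (-3.43,1.91)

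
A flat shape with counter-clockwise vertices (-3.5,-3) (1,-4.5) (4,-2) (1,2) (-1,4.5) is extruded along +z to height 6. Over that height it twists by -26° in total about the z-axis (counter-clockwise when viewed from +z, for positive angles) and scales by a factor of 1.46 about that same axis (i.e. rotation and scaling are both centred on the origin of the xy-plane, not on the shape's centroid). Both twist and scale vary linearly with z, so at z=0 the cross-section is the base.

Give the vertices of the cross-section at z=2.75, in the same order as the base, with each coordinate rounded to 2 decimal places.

Cross-section at z=2.75: (-4.90,-2.68) (0.06,-5.58) (4.24,-3.37) (1.68,2.12) (-0.06,5.58)

t = z/height = 2.75/6 = 0.458333
s = 1 + (scale-1)·z/height = 1 + (1.46-1)·2.75/6 = 1.210833
θ = twist·z/height = -26°·2.75/6 = -11.9167° = -0.207985 rad
cos θ = 0.978449, sin θ = -0.206489 (intermediates below are computed at full precision and shown rounded to 5 d.p.)
v1: (-3.5,-3) → rotate → (-4.04404,-2.21264) → ×s → (-4.89666,-2.67913) → (-4.90,-2.68)
v2: (1,-4.5) → rotate → (0.04925,-4.60951) → ×s → (0.05963,-5.58135) → (0.06,-5.58)
v3: (4,-2) → rotate → (3.50082,-2.78285) → ×s → (4.23891,-3.36957) → (4.24,-3.37)
v4: (1,2) → rotate → (1.39143,1.75041) → ×s → (1.68479,2.11945) → (1.68,2.12)
v5: (-1,4.5) → rotate → (-0.04925,4.60951) → ×s → (-0.05963,5.58135) → (-0.06,5.58)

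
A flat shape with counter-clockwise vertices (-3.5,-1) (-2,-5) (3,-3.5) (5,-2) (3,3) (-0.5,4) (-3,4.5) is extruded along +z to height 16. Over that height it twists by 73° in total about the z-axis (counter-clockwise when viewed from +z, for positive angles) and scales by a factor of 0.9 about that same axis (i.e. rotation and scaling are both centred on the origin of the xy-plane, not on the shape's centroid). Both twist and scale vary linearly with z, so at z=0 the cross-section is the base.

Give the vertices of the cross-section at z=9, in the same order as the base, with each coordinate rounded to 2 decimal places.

Cross-section at z=9: (-1.87,-2.88) (1.68,-4.80) (4.30,-0.63) (4.80,1.68) (0.27,3.99) (-2.84,2.54) (-4.92,1.34)

t = z/height = 9/16 = 0.5625
s = 1 + (scale-1)·z/height = 1 + (0.9-1)·9/16 = 0.943750
θ = twist·z/height = 73°·9/16 = 41.0625° = 0.716676 rad
cos θ = 0.753993, sin θ = 0.656882 (intermediates below are computed at full precision and shown rounded to 5 d.p.)
v1: (-3.5,-1) → rotate → (-1.98210,-3.05308) → ×s → (-1.87060,-2.88134) → (-1.87,-2.88)
v2: (-2,-5) → rotate → (1.77642,-5.08373) → ×s → (1.67650,-4.79777) → (1.68,-4.80)
v3: (3,-3.5) → rotate → (4.56107,-0.66833) → ×s → (4.30451,-0.63074) → (4.30,-0.63)
v4: (5,-2) → rotate → (5.08373,1.77642) → ×s → (4.79777,1.67650) → (4.80,1.68)
v5: (3,3) → rotate → (0.29133,4.23263) → ×s → (0.27495,3.99454) → (0.27,3.99)
v6: (-0.5,4) → rotate → (-3.00452,2.68753) → ×s → (-2.83552,2.53636) → (-2.84,2.54)
v7: (-3,4.5) → rotate → (-5.21795,1.42232) → ×s → (-4.92444,1.34232) → (-4.92,1.34)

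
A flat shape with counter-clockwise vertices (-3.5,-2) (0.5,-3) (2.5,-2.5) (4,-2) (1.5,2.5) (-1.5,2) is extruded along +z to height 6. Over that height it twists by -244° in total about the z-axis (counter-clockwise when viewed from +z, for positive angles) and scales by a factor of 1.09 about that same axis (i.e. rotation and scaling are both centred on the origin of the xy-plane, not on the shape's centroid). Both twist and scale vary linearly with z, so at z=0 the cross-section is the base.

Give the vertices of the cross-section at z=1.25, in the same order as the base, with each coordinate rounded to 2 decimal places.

Cross-section at z=1.25: (-3.83,1.48) (-2.05,-2.33) (-0.37,-3.58) (0.99,-4.45) (2.94,0.42) (0.61,2.47)

t = z/height = 1.25/6 = 0.208333
s = 1 + (scale-1)·z/height = 1 + (1.09-1)·1.25/6 = 1.018750
θ = twist·z/height = -244°·1.25/6 = -50.8333° = -0.887209 rad
cos θ = 0.631578, sin θ = -0.775312 (intermediates below are computed at full precision and shown rounded to 5 d.p.)
v1: (-3.5,-2) → rotate → (-3.76115,1.45044) → ×s → (-3.83167,1.47763) → (-3.83,1.48)
v2: (0.5,-3) → rotate → (-2.01015,-2.28239) → ×s → (-2.04784,-2.32519) → (-2.05,-2.33)
v3: (2.5,-2.5) → rotate → (-0.35933,-3.51723) → ×s → (-0.36607,-3.58317) → (-0.37,-3.58)
v4: (4,-2) → rotate → (0.97569,-4.36440) → ×s → (0.99398,-4.44624) → (0.99,-4.45)
v5: (1.5,2.5) → rotate → (2.88565,0.41598) → ×s → (2.93975,0.42378) → (2.94,0.42)
v6: (-1.5,2) → rotate → (0.60326,2.42612) → ×s → (0.61457,2.47161) → (0.61,2.47)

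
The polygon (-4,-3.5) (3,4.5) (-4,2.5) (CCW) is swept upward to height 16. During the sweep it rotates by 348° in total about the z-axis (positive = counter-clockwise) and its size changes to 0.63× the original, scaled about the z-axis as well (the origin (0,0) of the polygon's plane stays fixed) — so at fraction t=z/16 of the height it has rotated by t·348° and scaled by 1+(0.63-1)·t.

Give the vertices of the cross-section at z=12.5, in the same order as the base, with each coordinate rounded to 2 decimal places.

t = z/height = 12.5/16 = 0.78125
s = 1 + (scale-1)·z/height = 1 + (0.63-1)·12.5/16 = 0.710938
θ = twist·z/height = 348°·12.5/16 = 271.8750° = 4.745114 rad
cos θ = 0.032719, sin θ = -0.999465 (intermediates below are computed at full precision and shown rounded to 5 d.p.)
v1: (-4,-3.5) → rotate → (-3.62900,3.88334) → ×s → (-2.57999,2.76081) → (-2.58,2.76)
v2: (3,4.5) → rotate → (4.59575,-2.85116) → ×s → (3.26729,-2.02700) → (3.27,-2.03)
v3: (-4,2.5) → rotate → (2.36779,4.07966) → ×s → (1.68335,2.90038) → (1.68,2.90)

Cross-section at z=12.5: (-2.58,2.76) (3.27,-2.03) (1.68,2.90)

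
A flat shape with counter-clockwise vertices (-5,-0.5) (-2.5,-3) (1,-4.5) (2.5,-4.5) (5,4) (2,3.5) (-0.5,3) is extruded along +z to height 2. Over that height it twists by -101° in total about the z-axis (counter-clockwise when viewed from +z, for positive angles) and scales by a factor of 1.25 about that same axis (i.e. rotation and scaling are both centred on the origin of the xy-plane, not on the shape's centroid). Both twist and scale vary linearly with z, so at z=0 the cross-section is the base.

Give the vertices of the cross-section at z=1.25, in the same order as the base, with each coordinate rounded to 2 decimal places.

Cross-section at z=1.25: (-3.13,4.90) (-4.40,1.01) (-4.12,-3.38) (-3.33,-4.93) (6.74,-3.07) (4.66,-0.23) (2.83,2.08)

t = z/height = 1.25/2 = 0.625
s = 1 + (scale-1)·z/height = 1 + (1.25-1)·1.25/2 = 1.156250
θ = twist·z/height = -101°·1.25/2 = -63.1250° = -1.101739 rad
cos θ = 0.452046, sin θ = -0.891995 (intermediates below are computed at full precision and shown rounded to 5 d.p.)
v1: (-5,-0.5) → rotate → (-2.70623,4.23395) → ×s → (-3.12907,4.89551) → (-3.13,4.90)
v2: (-2.5,-3) → rotate → (-3.80610,0.87385) → ×s → (-4.40080,1.01039) → (-4.40,1.01)
v3: (1,-4.5) → rotate → (-3.56193,-2.92620) → ×s → (-4.11848,-3.38342) → (-4.12,-3.38)
v4: (2.5,-4.5) → rotate → (-2.88386,-4.26419) → ×s → (-3.33447,-4.93047) → (-3.33,-4.93)
v5: (5,4) → rotate → (5.82821,-2.65179) → ×s → (6.73886,-3.06613) → (6.74,-3.07)
v6: (2,3.5) → rotate → (4.02607,-0.20183) → ×s → (4.65515,-0.23337) → (4.66,-0.23)
v7: (-0.5,3) → rotate → (2.44996,1.80213) → ×s → (2.83277,2.08372) → (2.83,2.08)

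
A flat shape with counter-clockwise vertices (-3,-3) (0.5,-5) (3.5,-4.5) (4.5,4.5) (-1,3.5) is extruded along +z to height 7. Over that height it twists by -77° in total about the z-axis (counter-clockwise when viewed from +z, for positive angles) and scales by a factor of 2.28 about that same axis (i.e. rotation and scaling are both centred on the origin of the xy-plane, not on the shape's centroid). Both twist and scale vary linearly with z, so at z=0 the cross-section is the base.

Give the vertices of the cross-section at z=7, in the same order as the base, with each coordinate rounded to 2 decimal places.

Cross-section at z=7: (-8.20,5.13) (-10.85,-3.68) (-8.20,-10.08) (12.31,-7.69) (7.26,4.02)

t = z/height = 7/7 = 1
s = 1 + (scale-1)·z/height = 1 + (2.28-1)·7/7 = 2.280000
θ = twist·z/height = -77°·7/7 = -77.0000° = -1.343904 rad
cos θ = 0.224951, sin θ = -0.974370 (intermediates below are computed at full precision and shown rounded to 5 d.p.)
v1: (-3,-3) → rotate → (-3.59796,2.24826) → ×s → (-8.20336,5.12603) → (-8.20,5.13)
v2: (0.5,-5) → rotate → (-4.75937,-1.61194) → ×s → (-10.85137,-3.67522) → (-10.85,-3.68)
v3: (3.5,-4.5) → rotate → (-3.59734,-4.42257) → ×s → (-8.20193,-10.08347) → (-8.20,-10.08)
v4: (4.5,4.5) → rotate → (5.39695,-3.37239) → ×s → (12.30503,-7.68904) → (12.31,-7.69)
v5: (-1,3.5) → rotate → (3.18534,1.76170) → ×s → (7.26258,4.01667) → (7.26,4.02)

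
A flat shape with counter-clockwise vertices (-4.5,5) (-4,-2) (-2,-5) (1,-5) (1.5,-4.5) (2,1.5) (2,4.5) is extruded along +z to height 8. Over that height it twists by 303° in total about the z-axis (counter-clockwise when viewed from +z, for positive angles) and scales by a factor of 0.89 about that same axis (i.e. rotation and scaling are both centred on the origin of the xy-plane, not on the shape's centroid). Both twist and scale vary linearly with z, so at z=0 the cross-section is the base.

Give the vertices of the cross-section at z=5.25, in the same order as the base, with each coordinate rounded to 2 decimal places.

t = z/height = 5.25/8 = 0.65625
s = 1 + (scale-1)·z/height = 1 + (0.89-1)·5.25/8 = 0.927813
θ = twist·z/height = 303°·5.25/8 = 198.8438° = 3.470478 rad
cos θ = -0.946403, sin θ = -0.322988 (intermediates below are computed at full precision and shown rounded to 5 d.p.)
v1: (-4.5,5) → rotate → (5.87376,-3.27857) → ×s → (5.44974,-3.04190) → (5.45,-3.04)
v2: (-4,-2) → rotate → (3.13963,3.18476) → ×s → (2.91299,2.95486) → (2.91,2.95)
v3: (-2,-5) → rotate → (0.27786,5.37799) → ×s → (0.25781,4.98977) → (0.26,4.99)
v4: (1,-5) → rotate → (-2.56135,4.40903) → ×s → (-2.37645,4.09075) → (-2.38,4.09)
v5: (1.5,-4.5) → rotate → (-2.87305,3.77433) → ×s → (-2.66565,3.50187) → (-2.67,3.50)
v6: (2,1.5) → rotate → (-1.40832,-2.06558) → ×s → (-1.30666,-1.91647) → (-1.31,-1.92)
v7: (2,4.5) → rotate → (-0.43936,-4.90479) → ×s → (-0.40764,-4.55073) → (-0.41,-4.55)

Cross-section at z=5.25: (5.45,-3.04) (2.91,2.95) (0.26,4.99) (-2.38,4.09) (-2.67,3.50) (-1.31,-1.92) (-0.41,-4.55)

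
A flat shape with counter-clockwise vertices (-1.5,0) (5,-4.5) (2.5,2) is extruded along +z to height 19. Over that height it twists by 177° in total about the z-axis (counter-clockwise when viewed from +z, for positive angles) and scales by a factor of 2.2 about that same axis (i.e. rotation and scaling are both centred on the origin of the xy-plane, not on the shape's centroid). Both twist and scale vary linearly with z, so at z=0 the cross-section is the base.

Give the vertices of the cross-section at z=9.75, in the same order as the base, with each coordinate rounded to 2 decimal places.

t = z/height = 9.75/19 = 0.513158
s = 1 + (scale-1)·z/height = 1 + (2.2-1)·9.75/19 = 1.615789
θ = twist·z/height = 177°·9.75/19 = 90.8289° = 1.585264 rad
cos θ = -0.014467, sin θ = 0.999895 (intermediates below are computed at full precision and shown rounded to 5 d.p.)
v1: (-1.5,0) → rotate → (0.02170,-1.49984) → ×s → (0.03506,-2.42343) → (0.04,-2.42)
v2: (5,-4.5) → rotate → (4.42719,5.06458) → ×s → (7.15341,8.18329) → (7.15,8.18)
v3: (2.5,2) → rotate → (-2.03596,2.47080) → ×s → (-3.28968,3.99230) → (-3.29,3.99)

Cross-section at z=9.75: (0.04,-2.42) (7.15,8.18) (-3.29,3.99)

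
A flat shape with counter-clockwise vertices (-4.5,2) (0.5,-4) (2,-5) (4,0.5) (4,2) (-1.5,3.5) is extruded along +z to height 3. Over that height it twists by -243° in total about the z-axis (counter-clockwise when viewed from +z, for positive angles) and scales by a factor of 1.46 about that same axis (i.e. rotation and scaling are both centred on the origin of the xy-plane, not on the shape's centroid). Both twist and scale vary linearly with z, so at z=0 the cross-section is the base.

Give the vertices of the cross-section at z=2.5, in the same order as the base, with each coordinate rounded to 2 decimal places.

t = z/height = 2.5/3 = 0.833333
s = 1 + (scale-1)·z/height = 1 + (1.46-1)·2.5/3 = 1.383333
θ = twist·z/height = -243°·2.5/3 = -202.5000° = -3.534292 rad
cos θ = -0.923880, sin θ = 0.382683 (intermediates below are computed at full precision and shown rounded to 5 d.p.)
v1: (-4.5,2) → rotate → (3.39209,-3.56983) → ×s → (4.69239,-4.93827) → (4.69,-4.94)
v2: (0.5,-4) → rotate → (1.06879,3.88686) → ×s → (1.47850,5.37682) → (1.48,5.38)
v3: (2,-5) → rotate → (0.06566,5.38476) → ×s → (0.09083,7.44892) → (0.09,7.45)
v4: (4,0.5) → rotate → (-3.88686,1.06879) → ×s → (-5.37682,1.47850) → (-5.38,1.48)
v5: (4,2) → rotate → (-4.46088,-0.31703) → ×s → (-6.17089,-0.43855) → (-6.17,-0.44)
v6: (-1.5,3.5) → rotate → (0.04643,-3.80760) → ×s → (0.06422,-5.26718) → (0.06,-5.27)

Cross-section at z=2.5: (4.69,-4.94) (1.48,5.38) (0.09,7.45) (-5.38,1.48) (-6.17,-0.44) (0.06,-5.27)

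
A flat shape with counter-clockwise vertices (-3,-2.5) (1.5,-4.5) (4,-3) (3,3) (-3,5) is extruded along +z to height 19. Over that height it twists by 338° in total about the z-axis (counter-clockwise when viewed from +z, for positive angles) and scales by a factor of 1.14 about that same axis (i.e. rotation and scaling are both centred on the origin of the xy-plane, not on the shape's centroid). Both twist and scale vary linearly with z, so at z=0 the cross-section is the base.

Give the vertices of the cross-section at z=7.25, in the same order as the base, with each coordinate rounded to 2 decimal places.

Cross-section at z=7.25: (4.04,-0.80) (2.69,4.21) (-0.19,5.26) (-4.44,0.47) (-2.11,-5.77)

t = z/height = 7.25/19 = 0.381579
s = 1 + (scale-1)·z/height = 1 + (1.14-1)·7.25/19 = 1.053421
θ = twist·z/height = 338°·7.25/19 = 128.9737° = 2.251015 rad
cos θ = -0.628963, sin θ = 0.777435 (intermediates below are computed at full precision and shown rounded to 5 d.p.)
v1: (-3,-2.5) → rotate → (3.83048,-0.75990) → ×s → (4.03511,-0.80049) → (4.04,-0.80)
v2: (1.5,-4.5) → rotate → (2.55501,3.99649) → ×s → (2.69150,4.20998) → (2.69,4.21)
v3: (4,-3) → rotate → (-0.18355,4.99663) → ×s → (-0.19335,5.26356) → (-0.19,5.26)
v4: (3,3) → rotate → (-4.21919,0.44541) → ×s → (-4.44459,0.46921) → (-4.44,0.47)
v5: (-3,5) → rotate → (-2.00028,-5.47712) → ×s → (-2.10714,-5.76972) → (-2.11,-5.77)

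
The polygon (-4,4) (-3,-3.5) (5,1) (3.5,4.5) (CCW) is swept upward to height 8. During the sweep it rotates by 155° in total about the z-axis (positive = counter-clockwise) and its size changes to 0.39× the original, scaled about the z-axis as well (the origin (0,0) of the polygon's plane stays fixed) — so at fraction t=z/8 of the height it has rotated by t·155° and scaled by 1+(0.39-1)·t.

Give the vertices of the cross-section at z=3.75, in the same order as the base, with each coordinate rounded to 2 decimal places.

t = z/height = 3.75/8 = 0.46875
s = 1 + (scale-1)·z/height = 1 + (0.39-1)·3.75/8 = 0.714063
θ = twist·z/height = 155°·3.75/8 = 72.6563° = 1.268091 rad
cos θ = 0.298104, sin θ = 0.954533 (intermediates below are computed at full precision and shown rounded to 5 d.p.)
v1: (-4,4) → rotate → (-5.01055,-2.62572) → ×s → (-3.57785,-1.87493) → (-3.58,-1.87)
v2: (-3,-3.5) → rotate → (2.44656,-3.90696) → ×s → (1.74699,-2.78982) → (1.75,-2.79)
v3: (5,1) → rotate → (0.53599,5.07077) → ×s → (0.38273,3.62085) → (0.38,3.62)
v4: (3.5,4.5) → rotate → (-3.25204,4.68233) → ×s → (-2.32216,3.34348) → (-2.32,3.34)

Cross-section at z=3.75: (-3.58,-1.87) (1.75,-2.79) (0.38,3.62) (-2.32,3.34)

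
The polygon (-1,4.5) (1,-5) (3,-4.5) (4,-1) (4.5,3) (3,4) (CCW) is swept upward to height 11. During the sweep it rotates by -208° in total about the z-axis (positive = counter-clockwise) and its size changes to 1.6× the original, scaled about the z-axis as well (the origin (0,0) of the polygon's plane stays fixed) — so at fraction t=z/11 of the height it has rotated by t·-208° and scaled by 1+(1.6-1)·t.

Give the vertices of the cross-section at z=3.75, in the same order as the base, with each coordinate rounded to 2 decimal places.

t = z/height = 3.75/11 = 0.340909
s = 1 + (scale-1)·z/height = 1 + (1.6-1)·3.75/11 = 1.204545
θ = twist·z/height = -208°·3.75/11 = -70.9091° = -1.237597 rad
cos θ = 0.327068, sin θ = -0.945001 (intermediates below are computed at full precision and shown rounded to 5 d.p.)
v1: (-1,4.5) → rotate → (3.92544,2.41681) → ×s → (4.72837,2.91115) → (4.73,2.91)
v2: (1,-5) → rotate → (-4.39794,-2.58034) → ×s → (-5.29751,-3.10814) → (-5.30,-3.11)
v3: (3,-4.5) → rotate → (-3.27130,-4.30681) → ×s → (-3.94043,-5.18775) → (-3.94,-5.19)
v4: (4,-1) → rotate → (0.36327,-4.10707) → ×s → (0.43758,-4.94715) → (0.44,-4.95)
v5: (4.5,3) → rotate → (4.30681,-3.27130) → ×s → (5.18775,-3.94043) → (5.19,-3.94)
v6: (3,4) → rotate → (4.76121,-1.52673) → ×s → (5.73509,-1.83902) → (5.74,-1.84)

Cross-section at z=3.75: (4.73,2.91) (-5.30,-3.11) (-3.94,-5.19) (0.44,-4.95) (5.19,-3.94) (5.74,-1.84)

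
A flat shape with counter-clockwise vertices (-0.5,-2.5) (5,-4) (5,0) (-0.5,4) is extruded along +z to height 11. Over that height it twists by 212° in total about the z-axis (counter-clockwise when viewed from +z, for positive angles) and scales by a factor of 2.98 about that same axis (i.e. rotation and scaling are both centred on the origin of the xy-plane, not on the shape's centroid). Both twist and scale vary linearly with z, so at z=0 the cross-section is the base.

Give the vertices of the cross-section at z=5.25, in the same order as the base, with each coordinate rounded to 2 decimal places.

Cross-section at z=5.25: (4.96,-0.01) (5.75,11.05) (-1.89,9.54) (-7.44,-2.46)

t = z/height = 5.25/11 = 0.477273
s = 1 + (scale-1)·z/height = 1 + (2.98-1)·5.25/11 = 1.945000
θ = twist·z/height = 212°·5.25/11 = 101.1818° = 1.765956 rad
cos θ = -0.193923, sin θ = 0.981017 (intermediates below are computed at full precision and shown rounded to 5 d.p.)
v1: (-0.5,-2.5) → rotate → (2.54950,-0.00570) → ×s → (4.95878,-0.01109) → (4.96,-0.01)
v2: (5,-4) → rotate → (2.95445,5.68078) → ×s → (5.74641,11.04911) → (5.75,11.05)
v3: (5,0) → rotate → (-0.96962,4.90508) → ×s → (-1.88590,9.54039) → (-1.89,9.54)
v4: (-0.5,4) → rotate → (-3.82711,-1.26620) → ×s → (-7.44372,-2.46276) → (-7.44,-2.46)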